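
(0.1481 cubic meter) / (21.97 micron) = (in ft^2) 7.256e+04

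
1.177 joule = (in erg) 1.177e+07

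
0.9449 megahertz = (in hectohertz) 9449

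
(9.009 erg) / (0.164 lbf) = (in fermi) 1.235e+09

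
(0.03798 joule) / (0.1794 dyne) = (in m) 2.117e+04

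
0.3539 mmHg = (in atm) 0.0004657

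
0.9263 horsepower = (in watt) 690.7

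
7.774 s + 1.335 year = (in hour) 1.169e+04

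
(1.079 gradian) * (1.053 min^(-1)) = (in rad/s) 0.0002975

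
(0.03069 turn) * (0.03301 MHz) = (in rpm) 6.078e+04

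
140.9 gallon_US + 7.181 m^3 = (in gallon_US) 2038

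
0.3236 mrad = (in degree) 0.01854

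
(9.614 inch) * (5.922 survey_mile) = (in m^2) 2327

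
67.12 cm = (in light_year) 7.095e-17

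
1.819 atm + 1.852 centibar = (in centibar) 186.2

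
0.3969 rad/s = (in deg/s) 22.74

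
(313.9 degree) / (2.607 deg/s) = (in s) 120.4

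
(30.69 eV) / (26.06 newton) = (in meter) 1.887e-19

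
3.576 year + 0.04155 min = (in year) 3.576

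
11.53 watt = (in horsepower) 0.01546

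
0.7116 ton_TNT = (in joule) 2.977e+09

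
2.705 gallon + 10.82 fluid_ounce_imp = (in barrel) 0.06634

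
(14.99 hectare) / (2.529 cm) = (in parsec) 1.921e-10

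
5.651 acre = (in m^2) 2.287e+04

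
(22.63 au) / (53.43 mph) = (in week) 2.344e+05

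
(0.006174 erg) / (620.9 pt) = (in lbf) 6.337e-10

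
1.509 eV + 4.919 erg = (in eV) 3.07e+12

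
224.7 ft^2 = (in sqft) 224.7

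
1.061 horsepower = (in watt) 791.2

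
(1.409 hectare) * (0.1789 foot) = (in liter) 7.683e+05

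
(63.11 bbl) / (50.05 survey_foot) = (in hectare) 6.577e-05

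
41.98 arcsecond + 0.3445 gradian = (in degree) 0.3217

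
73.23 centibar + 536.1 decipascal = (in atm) 0.7233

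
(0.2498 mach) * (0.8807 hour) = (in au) 1.803e-06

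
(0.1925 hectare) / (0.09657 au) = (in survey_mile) 8.28e-11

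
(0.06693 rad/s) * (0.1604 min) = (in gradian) 41.01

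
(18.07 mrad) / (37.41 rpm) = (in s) 0.004613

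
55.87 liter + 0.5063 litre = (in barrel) 0.3546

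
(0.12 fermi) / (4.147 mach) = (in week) 1.405e-25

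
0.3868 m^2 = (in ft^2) 4.163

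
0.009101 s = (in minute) 0.0001517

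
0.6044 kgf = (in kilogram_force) 0.6044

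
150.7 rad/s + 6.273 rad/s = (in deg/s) 8994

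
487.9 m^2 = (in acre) 0.1206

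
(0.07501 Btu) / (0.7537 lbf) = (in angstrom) 2.361e+11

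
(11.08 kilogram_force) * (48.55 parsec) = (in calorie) 3.891e+19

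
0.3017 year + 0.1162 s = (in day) 110.1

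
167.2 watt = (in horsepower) 0.2242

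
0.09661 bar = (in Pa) 9661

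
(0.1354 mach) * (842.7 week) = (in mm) 2.35e+13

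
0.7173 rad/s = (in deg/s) 41.1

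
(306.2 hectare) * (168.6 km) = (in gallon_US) 1.364e+14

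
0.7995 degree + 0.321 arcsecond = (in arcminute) 47.98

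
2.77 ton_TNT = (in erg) 1.159e+17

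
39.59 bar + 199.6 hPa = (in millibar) 3.979e+04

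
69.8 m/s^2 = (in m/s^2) 69.8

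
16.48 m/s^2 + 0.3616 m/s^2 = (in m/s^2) 16.84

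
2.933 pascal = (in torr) 0.022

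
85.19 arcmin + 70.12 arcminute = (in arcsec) 9319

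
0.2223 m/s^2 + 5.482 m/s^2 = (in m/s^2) 5.704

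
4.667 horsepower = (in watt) 3480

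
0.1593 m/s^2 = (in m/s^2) 0.1593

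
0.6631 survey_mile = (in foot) 3501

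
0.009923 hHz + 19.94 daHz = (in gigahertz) 2.004e-07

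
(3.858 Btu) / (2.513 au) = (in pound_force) 2.434e-09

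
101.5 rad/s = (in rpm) 969.3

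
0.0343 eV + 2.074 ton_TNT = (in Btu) 8.225e+06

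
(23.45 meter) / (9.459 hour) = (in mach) 2.022e-06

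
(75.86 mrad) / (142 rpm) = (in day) 5.904e-08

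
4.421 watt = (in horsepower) 0.005929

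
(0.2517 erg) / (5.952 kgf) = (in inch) 1.698e-08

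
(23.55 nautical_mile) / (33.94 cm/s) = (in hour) 35.7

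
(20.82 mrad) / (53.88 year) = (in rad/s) 1.225e-11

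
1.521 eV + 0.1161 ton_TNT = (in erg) 4.858e+15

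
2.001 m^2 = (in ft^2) 21.54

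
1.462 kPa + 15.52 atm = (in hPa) 1.574e+04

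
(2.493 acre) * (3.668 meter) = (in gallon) 9.776e+06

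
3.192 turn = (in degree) 1149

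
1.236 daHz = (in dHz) 123.6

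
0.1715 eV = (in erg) 2.748e-13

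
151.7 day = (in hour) 3641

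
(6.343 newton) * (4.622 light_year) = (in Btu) 2.629e+14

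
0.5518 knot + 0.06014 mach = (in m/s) 20.76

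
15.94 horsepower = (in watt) 1.189e+04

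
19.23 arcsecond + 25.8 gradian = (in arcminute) 1394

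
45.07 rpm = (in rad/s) 4.72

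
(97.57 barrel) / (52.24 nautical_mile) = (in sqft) 0.001726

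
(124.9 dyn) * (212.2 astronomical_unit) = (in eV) 2.475e+29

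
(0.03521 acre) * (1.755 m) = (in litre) 2.501e+05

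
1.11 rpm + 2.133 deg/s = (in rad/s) 0.1535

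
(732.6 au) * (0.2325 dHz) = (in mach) 7.483e+09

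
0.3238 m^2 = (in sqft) 3.485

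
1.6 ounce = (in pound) 0.1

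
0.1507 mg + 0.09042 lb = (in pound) 0.09042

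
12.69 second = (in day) 0.0001469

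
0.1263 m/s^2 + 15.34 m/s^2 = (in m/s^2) 15.47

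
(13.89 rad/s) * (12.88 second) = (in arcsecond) 3.69e+07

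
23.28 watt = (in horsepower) 0.03122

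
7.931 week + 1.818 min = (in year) 0.1521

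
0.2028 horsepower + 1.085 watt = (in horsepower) 0.2043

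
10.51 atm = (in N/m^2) 1.065e+06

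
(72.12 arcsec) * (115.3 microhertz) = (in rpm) 3.85e-07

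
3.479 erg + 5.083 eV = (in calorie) 8.315e-08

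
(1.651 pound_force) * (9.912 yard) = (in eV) 4.155e+20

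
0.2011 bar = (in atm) 0.1985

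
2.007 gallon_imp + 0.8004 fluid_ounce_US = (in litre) 9.148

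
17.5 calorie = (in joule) 73.22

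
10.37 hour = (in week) 0.06173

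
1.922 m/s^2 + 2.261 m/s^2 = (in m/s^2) 4.183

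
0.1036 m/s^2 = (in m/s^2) 0.1036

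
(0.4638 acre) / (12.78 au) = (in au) 6.562e-21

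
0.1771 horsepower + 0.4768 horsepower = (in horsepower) 0.6539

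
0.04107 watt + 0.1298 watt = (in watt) 0.1709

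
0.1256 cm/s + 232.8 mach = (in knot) 1.541e+05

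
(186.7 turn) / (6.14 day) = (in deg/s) 0.1267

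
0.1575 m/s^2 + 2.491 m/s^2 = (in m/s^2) 2.649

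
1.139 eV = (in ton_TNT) 4.362e-29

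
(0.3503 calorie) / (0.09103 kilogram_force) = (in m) 1.642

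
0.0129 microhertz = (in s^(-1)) 1.29e-08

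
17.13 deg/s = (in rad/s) 0.299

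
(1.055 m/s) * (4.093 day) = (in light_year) 3.944e-11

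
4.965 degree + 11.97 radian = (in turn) 1.919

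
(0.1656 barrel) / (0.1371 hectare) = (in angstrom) 1.92e+05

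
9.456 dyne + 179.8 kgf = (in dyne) 1.763e+08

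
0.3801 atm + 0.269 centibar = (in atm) 0.3828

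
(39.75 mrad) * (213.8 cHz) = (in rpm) 0.8116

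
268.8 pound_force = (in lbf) 268.8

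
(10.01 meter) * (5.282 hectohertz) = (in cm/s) 5.287e+05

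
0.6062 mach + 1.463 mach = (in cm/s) 7.046e+04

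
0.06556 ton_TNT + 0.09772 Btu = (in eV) 1.712e+27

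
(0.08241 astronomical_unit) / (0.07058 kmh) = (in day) 7.278e+06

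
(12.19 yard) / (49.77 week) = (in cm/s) 3.703e-05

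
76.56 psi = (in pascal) 5.279e+05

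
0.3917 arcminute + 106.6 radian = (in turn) 16.97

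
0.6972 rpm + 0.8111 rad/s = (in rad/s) 0.8841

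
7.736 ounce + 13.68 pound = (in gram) 6424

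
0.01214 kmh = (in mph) 0.007543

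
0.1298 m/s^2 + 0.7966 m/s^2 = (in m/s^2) 0.9264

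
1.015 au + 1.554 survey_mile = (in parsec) 4.921e-06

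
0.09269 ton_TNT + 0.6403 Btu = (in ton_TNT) 0.09269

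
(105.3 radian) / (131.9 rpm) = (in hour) 0.002118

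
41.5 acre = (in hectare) 16.79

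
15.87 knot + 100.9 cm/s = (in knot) 17.83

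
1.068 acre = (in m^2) 4322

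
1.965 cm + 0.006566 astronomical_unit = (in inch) 3.867e+10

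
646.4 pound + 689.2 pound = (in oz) 2.137e+04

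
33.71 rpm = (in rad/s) 3.53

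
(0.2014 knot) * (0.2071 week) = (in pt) 3.679e+07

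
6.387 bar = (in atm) 6.303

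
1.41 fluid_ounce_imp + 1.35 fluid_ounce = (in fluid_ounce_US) 2.705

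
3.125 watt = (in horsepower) 0.004191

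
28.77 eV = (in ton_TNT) 1.102e-27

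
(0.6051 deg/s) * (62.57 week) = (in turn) 6.361e+04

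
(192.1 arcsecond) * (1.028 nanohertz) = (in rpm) 9.143e-12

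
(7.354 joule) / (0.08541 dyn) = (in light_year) 9.101e-10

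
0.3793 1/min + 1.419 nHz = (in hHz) 6.322e-05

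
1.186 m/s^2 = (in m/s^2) 1.186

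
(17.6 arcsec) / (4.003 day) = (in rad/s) 2.467e-10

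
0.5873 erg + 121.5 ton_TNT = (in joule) 5.084e+11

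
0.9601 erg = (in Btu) 9.1e-11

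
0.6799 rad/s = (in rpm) 6.493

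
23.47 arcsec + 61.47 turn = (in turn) 61.47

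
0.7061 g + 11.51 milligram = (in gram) 0.7176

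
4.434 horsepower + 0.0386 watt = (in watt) 3306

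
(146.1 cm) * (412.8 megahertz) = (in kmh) 2.171e+09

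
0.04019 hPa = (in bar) 4.019e-05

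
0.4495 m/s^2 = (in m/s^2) 0.4495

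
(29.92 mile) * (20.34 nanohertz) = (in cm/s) 0.09794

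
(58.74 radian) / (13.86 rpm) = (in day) 0.0004684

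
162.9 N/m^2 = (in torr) 1.222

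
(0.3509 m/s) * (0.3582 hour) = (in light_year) 4.783e-14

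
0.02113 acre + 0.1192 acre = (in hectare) 0.05679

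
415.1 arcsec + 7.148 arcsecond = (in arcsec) 422.2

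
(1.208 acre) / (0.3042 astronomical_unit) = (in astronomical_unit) 7.181e-19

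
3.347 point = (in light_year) 1.248e-19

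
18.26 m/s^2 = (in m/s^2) 18.26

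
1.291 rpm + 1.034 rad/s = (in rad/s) 1.169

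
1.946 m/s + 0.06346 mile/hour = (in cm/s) 197.4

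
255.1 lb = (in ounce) 4082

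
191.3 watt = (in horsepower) 0.2565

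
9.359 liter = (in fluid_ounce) 316.5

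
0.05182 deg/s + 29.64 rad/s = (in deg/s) 1698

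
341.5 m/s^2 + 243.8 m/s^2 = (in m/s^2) 585.3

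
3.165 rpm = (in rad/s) 0.3314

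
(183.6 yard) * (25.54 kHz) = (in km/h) 1.544e+07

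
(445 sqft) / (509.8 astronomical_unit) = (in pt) 1.537e-09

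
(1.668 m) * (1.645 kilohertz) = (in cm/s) 2.744e+05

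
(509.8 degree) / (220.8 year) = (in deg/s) 7.321e-08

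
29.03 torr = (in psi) 0.5613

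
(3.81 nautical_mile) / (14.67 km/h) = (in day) 0.02004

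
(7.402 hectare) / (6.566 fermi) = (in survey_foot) 3.699e+19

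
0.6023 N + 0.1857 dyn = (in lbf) 0.1354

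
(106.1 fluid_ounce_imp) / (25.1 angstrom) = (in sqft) 1.293e+07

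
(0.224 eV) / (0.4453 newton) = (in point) 2.285e-16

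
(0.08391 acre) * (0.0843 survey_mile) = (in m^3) 4.607e+04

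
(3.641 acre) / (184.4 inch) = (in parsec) 1.02e-13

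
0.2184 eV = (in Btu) 3.317e-23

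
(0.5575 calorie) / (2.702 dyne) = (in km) 86.33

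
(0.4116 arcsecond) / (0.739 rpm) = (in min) 4.298e-07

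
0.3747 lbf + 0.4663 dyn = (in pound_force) 0.3747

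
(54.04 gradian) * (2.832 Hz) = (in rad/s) 2.404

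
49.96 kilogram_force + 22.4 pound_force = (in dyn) 5.896e+07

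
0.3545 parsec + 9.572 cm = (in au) 7.312e+04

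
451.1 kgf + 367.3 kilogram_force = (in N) 8026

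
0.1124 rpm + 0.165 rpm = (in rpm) 0.2774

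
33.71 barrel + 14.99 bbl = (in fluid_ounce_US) 2.618e+05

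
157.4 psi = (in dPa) 1.085e+07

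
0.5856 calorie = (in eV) 1.529e+19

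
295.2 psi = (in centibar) 2035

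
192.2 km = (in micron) 1.922e+11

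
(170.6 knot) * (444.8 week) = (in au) 0.1578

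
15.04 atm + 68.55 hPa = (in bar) 15.31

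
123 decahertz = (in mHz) 1.23e+06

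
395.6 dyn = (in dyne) 395.6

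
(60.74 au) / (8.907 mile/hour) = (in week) 3.773e+06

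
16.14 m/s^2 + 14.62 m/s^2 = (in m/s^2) 30.76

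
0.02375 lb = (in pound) 0.02375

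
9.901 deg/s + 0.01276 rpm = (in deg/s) 9.978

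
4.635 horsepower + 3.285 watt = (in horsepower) 4.639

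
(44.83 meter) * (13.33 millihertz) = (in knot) 1.162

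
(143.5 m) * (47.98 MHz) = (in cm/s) 6.885e+11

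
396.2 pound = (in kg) 179.7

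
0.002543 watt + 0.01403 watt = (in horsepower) 2.222e-05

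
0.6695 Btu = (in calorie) 168.8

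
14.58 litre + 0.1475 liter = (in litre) 14.73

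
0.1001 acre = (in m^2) 405.1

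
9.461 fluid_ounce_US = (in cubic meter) 0.0002798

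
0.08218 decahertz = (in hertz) 0.8218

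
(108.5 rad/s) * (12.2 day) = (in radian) 1.144e+08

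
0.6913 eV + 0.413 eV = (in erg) 1.769e-12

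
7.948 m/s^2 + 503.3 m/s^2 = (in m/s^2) 511.2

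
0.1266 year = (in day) 46.21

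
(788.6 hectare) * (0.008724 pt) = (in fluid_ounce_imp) 8.542e+05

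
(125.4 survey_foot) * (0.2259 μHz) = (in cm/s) 0.0008634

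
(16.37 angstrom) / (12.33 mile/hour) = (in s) 2.97e-10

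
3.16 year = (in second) 9.965e+07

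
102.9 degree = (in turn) 0.2858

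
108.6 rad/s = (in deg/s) 6222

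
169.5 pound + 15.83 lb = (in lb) 185.3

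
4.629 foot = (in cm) 141.1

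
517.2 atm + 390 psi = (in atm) 543.7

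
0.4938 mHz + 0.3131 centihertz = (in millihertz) 3.625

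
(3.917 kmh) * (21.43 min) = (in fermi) 1.399e+18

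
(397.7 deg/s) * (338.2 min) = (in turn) 2.242e+04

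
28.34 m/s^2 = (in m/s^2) 28.34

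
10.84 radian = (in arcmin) 3.727e+04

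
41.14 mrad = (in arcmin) 141.4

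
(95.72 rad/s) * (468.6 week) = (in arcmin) 9.326e+13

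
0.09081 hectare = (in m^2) 908.1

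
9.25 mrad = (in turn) 0.001472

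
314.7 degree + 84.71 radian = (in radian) 90.2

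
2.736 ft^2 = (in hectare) 2.542e-05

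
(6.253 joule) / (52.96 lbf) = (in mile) 1.649e-05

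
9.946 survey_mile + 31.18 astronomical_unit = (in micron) 4.664e+18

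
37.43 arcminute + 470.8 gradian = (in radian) 7.406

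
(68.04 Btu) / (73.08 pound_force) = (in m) 220.8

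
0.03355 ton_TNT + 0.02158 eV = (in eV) 8.761e+26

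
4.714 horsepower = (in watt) 3515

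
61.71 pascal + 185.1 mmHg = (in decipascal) 2.474e+05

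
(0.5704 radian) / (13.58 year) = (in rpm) 1.272e-08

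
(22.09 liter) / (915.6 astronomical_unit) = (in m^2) 1.613e-16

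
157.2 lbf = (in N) 699.3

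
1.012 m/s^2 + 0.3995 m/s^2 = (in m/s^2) 1.411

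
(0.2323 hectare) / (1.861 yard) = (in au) 9.125e-09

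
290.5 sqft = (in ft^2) 290.5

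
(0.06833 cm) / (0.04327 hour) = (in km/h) 1.579e-05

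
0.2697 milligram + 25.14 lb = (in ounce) 402.2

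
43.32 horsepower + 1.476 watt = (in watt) 3.231e+04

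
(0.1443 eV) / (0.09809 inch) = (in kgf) 9.462e-19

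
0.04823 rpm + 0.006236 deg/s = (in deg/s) 0.2956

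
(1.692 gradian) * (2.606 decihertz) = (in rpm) 0.06614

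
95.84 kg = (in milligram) 9.584e+07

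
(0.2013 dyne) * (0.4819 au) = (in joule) 1.451e+05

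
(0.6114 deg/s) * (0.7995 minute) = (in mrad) 511.9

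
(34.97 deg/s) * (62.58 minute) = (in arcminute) 7.878e+06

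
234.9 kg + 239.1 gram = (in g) 2.351e+05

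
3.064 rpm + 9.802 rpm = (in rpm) 12.87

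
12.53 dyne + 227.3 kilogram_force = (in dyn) 2.229e+08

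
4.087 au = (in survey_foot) 2.006e+12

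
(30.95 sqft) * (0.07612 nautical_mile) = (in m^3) 405.4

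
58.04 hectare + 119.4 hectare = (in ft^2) 1.91e+07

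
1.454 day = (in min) 2094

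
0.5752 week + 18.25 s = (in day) 4.027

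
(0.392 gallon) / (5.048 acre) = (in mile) 4.513e-11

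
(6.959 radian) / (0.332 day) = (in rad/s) 0.0002426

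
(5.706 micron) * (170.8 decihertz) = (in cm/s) 0.009746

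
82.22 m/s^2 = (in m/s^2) 82.22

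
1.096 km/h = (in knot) 0.5918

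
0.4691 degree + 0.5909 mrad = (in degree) 0.503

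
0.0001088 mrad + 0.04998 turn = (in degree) 17.99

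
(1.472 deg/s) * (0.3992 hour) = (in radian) 36.92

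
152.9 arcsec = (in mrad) 0.7413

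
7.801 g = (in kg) 0.007801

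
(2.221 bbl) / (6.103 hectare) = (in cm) 0.0005786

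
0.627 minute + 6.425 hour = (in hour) 6.435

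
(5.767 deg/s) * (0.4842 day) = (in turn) 670.2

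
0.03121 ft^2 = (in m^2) 0.0029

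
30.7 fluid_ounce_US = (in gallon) 0.2398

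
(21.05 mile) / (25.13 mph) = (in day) 0.0349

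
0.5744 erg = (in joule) 5.744e-08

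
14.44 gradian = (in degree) 13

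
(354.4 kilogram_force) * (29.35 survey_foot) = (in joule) 3.109e+04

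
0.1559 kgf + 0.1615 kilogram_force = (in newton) 3.113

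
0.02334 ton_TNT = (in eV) 6.095e+26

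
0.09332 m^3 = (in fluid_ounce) 3156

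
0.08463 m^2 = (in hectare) 8.463e-06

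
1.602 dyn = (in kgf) 1.634e-06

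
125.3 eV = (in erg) 2.008e-10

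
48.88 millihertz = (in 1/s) 0.04888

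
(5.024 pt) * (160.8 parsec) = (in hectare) 8.794e+11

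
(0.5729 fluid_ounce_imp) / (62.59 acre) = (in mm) 6.426e-08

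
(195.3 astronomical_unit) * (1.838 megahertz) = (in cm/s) 5.37e+21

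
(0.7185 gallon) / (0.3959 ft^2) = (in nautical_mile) 3.993e-05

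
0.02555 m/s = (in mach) 7.504e-05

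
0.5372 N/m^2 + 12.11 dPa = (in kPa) 0.001748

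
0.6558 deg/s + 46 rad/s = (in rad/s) 46.01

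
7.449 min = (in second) 446.9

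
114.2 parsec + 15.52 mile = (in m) 3.524e+18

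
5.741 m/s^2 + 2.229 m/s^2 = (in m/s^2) 7.97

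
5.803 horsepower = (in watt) 4327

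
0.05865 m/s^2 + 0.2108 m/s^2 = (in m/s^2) 0.2694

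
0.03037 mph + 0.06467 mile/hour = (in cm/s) 4.249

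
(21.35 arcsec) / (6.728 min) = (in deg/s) 1.469e-05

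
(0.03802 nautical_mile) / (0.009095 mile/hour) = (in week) 0.02863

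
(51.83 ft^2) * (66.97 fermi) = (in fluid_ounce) 1.09e-08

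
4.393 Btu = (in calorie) 1108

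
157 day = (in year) 0.4301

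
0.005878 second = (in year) 1.864e-10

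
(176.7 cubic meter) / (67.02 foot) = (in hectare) 0.000865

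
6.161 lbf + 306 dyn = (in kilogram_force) 2.795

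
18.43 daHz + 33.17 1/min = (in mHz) 1.849e+05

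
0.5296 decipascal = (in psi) 7.681e-06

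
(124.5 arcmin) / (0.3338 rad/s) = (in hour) 3.014e-05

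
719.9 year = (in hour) 6.306e+06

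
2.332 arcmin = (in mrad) 0.6784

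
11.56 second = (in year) 3.666e-07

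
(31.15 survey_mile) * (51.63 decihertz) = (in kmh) 9.318e+05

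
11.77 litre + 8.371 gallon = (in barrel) 0.2733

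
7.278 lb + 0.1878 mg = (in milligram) 3.301e+06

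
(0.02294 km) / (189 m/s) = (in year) 3.849e-09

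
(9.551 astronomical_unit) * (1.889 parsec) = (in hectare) 8.328e+24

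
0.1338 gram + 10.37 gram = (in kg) 0.0105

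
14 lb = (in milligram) 6.35e+06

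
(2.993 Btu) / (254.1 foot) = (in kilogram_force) 4.158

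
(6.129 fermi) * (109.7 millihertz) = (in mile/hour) 1.504e-15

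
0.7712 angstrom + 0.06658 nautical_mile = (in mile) 0.07662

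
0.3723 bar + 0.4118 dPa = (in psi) 5.4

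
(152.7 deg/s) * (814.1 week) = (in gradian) 8.354e+10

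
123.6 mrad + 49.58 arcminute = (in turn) 0.02197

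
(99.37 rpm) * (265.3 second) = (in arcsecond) 5.694e+08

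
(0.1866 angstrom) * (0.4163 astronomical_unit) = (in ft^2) 12.51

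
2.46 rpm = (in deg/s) 14.76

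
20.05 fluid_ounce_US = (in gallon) 0.1566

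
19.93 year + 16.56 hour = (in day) 7275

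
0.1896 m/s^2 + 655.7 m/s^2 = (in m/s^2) 655.9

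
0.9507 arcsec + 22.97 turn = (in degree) 8269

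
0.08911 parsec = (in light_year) 0.2906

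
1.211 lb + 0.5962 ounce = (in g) 566.2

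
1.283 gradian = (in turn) 0.003208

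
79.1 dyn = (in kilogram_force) 8.066e-05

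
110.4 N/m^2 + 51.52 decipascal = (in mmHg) 0.8667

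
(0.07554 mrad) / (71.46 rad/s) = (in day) 1.223e-11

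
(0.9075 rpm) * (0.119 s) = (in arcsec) 2333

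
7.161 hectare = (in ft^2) 7.708e+05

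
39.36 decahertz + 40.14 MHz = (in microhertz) 4.014e+13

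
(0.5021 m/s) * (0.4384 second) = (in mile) 0.0001368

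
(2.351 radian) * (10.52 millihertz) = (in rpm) 0.2362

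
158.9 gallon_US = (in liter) 601.5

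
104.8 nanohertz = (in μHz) 0.1048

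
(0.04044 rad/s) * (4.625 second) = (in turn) 0.02977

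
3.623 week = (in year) 0.06948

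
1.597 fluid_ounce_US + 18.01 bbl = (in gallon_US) 756.4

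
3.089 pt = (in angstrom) 1.09e+07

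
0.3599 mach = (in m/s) 122.5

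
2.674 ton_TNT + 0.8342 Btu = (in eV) 6.983e+28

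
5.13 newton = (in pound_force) 1.153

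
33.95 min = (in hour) 0.5658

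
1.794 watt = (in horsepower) 0.002406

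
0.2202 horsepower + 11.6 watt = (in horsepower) 0.2358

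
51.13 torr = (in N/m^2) 6817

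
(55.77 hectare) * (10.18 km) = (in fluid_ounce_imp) 1.998e+14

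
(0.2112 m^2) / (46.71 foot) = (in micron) 1.483e+04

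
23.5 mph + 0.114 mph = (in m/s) 10.56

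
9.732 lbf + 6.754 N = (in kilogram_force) 5.103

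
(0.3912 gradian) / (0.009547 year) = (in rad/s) 2.041e-08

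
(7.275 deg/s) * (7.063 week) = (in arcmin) 1.865e+09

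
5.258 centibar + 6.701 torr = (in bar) 0.06151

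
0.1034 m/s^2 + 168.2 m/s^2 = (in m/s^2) 168.3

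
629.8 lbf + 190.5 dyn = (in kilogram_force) 285.7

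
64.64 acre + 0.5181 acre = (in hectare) 26.37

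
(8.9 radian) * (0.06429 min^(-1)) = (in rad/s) 0.009536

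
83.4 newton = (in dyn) 8.34e+06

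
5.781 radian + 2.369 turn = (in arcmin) 7.104e+04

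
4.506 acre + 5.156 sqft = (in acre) 4.506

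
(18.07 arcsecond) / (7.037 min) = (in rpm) 1.981e-06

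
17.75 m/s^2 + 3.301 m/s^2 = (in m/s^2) 21.05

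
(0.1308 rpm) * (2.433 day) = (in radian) 2879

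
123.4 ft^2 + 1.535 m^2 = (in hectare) 0.0013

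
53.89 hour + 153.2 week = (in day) 1075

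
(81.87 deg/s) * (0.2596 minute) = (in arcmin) 7.651e+04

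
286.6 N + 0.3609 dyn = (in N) 286.6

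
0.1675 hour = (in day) 0.006979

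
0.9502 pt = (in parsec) 1.086e-20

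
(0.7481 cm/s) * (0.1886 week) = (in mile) 0.5302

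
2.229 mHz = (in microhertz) 2229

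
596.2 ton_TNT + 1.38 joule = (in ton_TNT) 596.2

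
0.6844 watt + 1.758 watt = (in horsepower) 0.003275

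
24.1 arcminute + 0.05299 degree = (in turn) 0.001263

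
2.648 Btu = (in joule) 2794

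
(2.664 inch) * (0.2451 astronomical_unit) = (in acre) 6.131e+05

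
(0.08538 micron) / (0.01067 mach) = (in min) 3.917e-10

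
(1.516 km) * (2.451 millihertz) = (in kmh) 13.38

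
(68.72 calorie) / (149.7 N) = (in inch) 75.62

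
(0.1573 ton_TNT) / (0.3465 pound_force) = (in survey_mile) 2.653e+05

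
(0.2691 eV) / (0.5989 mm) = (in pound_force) 1.618e-17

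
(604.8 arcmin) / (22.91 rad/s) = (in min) 0.000128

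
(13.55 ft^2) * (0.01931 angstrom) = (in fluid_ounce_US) 8.22e-08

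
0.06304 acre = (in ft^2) 2746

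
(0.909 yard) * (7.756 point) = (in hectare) 2.274e-07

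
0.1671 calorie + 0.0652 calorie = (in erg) 9.719e+06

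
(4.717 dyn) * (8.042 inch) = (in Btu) 9.132e-09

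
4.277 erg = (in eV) 2.669e+12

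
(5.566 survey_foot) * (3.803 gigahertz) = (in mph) 1.443e+10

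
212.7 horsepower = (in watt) 1.586e+05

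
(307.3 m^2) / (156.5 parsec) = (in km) 6.364e-20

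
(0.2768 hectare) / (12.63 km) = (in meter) 0.2192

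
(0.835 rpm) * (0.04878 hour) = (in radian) 15.36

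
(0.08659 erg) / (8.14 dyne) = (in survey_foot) 0.000349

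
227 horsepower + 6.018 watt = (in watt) 1.693e+05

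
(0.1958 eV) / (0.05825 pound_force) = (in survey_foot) 3.972e-19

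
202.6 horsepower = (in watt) 1.511e+05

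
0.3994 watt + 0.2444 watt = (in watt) 0.6438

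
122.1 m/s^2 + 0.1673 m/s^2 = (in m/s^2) 122.3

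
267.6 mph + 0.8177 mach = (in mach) 1.169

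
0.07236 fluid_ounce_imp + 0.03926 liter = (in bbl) 0.0002599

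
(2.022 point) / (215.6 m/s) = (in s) 3.309e-06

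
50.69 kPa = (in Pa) 5.069e+04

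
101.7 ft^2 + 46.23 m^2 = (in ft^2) 599.3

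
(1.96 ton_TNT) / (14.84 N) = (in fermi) 5.526e+23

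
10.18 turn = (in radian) 63.96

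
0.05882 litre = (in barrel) 0.00037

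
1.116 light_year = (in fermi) 1.056e+31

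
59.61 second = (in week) 9.856e-05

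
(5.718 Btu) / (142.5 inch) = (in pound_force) 374.7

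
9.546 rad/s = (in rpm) 91.16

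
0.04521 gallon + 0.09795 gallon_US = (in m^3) 0.0005419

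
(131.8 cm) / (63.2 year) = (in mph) 1.479e-09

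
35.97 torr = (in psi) 0.6955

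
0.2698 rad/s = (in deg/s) 15.46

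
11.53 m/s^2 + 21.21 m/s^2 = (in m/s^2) 32.74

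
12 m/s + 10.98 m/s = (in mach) 0.06749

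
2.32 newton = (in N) 2.32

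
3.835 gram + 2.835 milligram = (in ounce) 0.1354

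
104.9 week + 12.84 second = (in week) 104.9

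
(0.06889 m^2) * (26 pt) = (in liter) 0.6319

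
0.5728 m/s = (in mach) 0.001682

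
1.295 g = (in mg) 1295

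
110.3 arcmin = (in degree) 1.838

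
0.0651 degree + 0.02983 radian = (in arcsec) 6387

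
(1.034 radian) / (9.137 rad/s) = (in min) 0.001886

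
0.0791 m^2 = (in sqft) 0.8514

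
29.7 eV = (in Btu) 4.51e-21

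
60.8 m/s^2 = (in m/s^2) 60.8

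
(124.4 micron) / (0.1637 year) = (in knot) 4.684e-11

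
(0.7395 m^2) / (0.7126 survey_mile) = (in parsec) 2.09e-20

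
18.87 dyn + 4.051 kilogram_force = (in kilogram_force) 4.051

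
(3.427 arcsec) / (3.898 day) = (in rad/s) 4.933e-11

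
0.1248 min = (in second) 7.488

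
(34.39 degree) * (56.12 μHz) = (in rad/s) 3.368e-05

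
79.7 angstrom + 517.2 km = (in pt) 1.466e+09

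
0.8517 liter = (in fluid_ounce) 28.8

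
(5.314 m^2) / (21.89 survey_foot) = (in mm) 796.5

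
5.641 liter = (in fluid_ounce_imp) 198.5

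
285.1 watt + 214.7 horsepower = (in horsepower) 215.1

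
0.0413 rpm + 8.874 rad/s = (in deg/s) 508.7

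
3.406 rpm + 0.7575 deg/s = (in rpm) 3.532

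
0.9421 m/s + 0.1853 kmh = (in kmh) 3.577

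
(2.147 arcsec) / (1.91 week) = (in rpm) 8.605e-11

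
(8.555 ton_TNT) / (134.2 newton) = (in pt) 7.561e+11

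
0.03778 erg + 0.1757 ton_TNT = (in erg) 7.351e+15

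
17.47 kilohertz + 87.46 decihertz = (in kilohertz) 17.48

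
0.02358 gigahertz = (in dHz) 2.358e+08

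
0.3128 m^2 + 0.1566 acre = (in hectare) 0.06341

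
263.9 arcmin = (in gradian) 4.887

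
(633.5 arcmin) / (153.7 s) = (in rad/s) 0.001199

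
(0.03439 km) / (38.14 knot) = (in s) 1.753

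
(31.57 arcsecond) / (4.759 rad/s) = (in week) 5.318e-11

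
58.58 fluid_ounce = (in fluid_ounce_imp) 60.97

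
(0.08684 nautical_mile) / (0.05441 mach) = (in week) 1.435e-05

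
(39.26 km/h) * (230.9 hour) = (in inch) 3.569e+08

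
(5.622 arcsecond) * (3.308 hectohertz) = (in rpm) 0.0861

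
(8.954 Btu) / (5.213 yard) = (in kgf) 202.1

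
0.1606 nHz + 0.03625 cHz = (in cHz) 0.03625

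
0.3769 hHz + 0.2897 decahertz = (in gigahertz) 4.059e-08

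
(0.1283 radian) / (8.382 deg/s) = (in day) 1.015e-05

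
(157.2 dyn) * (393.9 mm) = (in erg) 6192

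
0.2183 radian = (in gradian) 13.9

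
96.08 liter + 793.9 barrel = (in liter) 1.263e+05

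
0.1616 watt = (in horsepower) 0.0002167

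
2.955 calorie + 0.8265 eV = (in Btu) 0.01172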